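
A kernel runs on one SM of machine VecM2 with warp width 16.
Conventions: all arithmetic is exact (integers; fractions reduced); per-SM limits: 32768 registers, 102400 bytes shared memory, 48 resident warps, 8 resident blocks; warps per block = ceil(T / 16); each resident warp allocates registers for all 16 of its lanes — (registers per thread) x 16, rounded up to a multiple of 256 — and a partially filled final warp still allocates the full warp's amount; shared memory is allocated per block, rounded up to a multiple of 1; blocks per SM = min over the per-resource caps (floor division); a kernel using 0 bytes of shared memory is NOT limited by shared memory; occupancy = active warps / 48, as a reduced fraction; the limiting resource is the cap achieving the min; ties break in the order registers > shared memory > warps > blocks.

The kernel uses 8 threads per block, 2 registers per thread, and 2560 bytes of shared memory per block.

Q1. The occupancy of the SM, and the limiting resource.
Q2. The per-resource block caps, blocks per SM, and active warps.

Answer: occupancy 1/6, limited by blocks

registers: 128 blocks
shared memory: 40 blocks
warps: 48 blocks
blocks: 8 blocks

Answer: 8 blocks, 8 active warps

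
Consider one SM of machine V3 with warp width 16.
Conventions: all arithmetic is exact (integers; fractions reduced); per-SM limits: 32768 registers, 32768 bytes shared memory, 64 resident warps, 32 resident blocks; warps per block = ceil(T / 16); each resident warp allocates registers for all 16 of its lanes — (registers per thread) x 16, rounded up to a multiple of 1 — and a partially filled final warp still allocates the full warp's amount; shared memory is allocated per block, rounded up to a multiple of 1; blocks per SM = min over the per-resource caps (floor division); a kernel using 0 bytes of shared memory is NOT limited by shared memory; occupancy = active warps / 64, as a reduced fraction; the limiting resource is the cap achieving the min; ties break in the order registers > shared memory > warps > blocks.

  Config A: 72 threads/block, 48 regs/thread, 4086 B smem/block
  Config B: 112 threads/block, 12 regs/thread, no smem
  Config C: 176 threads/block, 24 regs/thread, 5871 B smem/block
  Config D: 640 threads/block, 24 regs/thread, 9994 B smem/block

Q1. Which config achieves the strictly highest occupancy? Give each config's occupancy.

occupancies: A 5/8, B 63/64, C 55/64, D 5/8

Answer: B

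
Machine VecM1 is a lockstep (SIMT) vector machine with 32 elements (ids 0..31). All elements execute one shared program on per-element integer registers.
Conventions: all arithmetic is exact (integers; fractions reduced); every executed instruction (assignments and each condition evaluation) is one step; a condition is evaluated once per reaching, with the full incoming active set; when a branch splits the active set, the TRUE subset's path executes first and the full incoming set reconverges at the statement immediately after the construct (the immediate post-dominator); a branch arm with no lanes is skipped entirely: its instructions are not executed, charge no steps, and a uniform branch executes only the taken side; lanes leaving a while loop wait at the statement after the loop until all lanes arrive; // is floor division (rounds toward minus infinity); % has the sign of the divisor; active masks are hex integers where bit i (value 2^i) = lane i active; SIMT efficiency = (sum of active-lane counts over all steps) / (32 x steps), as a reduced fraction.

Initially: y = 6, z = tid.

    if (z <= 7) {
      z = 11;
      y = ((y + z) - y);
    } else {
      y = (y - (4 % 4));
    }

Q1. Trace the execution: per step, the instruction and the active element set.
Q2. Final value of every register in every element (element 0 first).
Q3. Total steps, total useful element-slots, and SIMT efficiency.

step 0: eval (z <= 7)                0xffffffff
step 1: z <- 11                      0x000000ff
step 2: y <- ((y + z) - y)           0x000000ff
step 3: y <- (y - (4 % 4))           0xffffff00

Answer: 4 steps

y: 11,11,11,11,11,11,11,11,6,6,6,6,6,6,6,6,6,6,6,6,6,6,6,6,6,6,6,6,6,6,6,6
z: 11,11,11,11,11,11,11,11,8,9,10,11,12,13,14,15,16,17,18,19,20,21,22,23,24,25,26,27,28,29,30,31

steps = 4; useful = 72; efficiency = 72/128 = 9/16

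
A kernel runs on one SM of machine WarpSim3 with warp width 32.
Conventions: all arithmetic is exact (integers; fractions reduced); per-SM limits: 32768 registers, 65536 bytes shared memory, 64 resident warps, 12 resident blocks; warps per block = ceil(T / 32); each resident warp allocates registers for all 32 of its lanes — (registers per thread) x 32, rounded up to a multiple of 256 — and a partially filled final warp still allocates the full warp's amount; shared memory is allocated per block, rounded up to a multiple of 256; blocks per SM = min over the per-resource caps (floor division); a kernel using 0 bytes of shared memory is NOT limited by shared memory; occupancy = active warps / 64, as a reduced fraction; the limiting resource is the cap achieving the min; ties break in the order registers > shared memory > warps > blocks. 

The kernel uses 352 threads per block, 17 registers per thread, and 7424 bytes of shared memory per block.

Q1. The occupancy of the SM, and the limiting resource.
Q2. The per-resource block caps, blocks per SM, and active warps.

Answer: occupancy 33/64, limited by registers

registers: 3 blocks
shared memory: 8 blocks
warps: 5 blocks
blocks: 12 blocks

Answer: 3 blocks, 33 active warps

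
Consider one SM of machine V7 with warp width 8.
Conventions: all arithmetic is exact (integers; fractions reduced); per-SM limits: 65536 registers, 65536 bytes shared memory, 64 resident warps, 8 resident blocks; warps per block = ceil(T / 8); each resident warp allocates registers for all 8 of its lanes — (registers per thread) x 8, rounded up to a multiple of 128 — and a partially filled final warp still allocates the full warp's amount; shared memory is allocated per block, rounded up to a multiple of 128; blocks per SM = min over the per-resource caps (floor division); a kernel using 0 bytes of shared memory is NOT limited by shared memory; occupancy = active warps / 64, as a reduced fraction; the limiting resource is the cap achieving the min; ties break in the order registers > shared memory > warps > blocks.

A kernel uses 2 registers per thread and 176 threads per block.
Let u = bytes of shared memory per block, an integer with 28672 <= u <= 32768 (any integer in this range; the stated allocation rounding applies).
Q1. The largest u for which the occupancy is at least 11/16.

Answer: u = 32768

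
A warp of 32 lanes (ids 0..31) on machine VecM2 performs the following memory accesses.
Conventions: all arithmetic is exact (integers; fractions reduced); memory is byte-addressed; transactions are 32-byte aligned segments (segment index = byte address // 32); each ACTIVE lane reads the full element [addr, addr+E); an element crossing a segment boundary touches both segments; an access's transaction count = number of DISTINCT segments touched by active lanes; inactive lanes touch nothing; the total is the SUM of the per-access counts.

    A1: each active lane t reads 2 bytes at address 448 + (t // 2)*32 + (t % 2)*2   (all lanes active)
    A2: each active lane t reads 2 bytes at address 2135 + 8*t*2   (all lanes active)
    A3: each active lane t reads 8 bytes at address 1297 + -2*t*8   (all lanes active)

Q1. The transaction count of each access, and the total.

A1: 16 transactions
A2: 17 transactions
A3: 16 transactions

Answer: 16,17,16; total 49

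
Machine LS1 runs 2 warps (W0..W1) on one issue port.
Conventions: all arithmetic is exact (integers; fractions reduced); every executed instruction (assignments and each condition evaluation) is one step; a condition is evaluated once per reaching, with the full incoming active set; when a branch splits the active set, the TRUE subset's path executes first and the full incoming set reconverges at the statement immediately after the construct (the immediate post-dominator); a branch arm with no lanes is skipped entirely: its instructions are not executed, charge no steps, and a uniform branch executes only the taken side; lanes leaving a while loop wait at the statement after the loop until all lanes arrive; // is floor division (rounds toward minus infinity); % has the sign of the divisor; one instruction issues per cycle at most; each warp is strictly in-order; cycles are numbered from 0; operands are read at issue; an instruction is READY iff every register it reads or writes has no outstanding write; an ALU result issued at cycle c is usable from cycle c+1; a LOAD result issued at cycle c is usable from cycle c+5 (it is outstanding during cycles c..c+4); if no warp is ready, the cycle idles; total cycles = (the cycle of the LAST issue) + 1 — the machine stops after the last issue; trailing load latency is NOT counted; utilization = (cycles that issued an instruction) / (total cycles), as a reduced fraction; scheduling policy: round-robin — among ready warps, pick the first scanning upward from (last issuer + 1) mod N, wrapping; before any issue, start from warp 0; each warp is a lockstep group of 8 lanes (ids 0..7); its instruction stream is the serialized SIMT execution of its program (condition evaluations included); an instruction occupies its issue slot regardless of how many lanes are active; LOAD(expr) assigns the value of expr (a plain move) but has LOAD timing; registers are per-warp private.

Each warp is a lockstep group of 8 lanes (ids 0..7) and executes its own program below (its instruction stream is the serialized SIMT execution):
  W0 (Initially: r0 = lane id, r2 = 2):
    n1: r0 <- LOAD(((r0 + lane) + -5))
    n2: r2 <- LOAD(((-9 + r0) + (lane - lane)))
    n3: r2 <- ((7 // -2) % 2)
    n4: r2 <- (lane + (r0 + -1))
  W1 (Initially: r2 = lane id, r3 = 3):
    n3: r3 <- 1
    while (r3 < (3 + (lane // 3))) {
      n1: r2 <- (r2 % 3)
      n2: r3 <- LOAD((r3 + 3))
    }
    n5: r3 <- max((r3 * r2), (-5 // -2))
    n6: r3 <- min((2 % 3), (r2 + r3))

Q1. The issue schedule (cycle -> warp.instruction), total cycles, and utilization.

cycle 0: W0.I0
cycle 1: W1.I0
cycle 2: W1.I1
cycle 3: W1.I2
cycle 4: W1.I3
cycle 5: W0.I1
cycle 6: idle
cycle 7: idle
cycle 8: idle
cycle 9: W1.I4
cycle 10: W0.I2
cycle 11: W1.I5
cycle 12: W0.I3
cycle 13: W1.I6
cycle 14: idle
cycle 15: idle
cycle 16: idle
cycle 17: idle
cycle 18: W1.I7
cycle 19: W1.I8
cycle 20: W1.I9

Answer: 21 cycles, utilization 2/3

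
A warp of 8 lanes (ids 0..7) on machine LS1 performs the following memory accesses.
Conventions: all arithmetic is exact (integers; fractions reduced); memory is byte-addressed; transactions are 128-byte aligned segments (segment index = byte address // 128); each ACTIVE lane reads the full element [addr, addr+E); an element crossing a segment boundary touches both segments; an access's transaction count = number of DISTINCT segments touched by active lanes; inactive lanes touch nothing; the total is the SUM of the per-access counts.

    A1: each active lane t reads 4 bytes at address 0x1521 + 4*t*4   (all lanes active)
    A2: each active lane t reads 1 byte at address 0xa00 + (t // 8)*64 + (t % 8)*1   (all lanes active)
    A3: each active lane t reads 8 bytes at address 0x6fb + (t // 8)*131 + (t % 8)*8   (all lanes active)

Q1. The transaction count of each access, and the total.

A1: 2 transactions
A2: 1 transaction
A3: 2 transactions

Answer: 2,1,2; total 5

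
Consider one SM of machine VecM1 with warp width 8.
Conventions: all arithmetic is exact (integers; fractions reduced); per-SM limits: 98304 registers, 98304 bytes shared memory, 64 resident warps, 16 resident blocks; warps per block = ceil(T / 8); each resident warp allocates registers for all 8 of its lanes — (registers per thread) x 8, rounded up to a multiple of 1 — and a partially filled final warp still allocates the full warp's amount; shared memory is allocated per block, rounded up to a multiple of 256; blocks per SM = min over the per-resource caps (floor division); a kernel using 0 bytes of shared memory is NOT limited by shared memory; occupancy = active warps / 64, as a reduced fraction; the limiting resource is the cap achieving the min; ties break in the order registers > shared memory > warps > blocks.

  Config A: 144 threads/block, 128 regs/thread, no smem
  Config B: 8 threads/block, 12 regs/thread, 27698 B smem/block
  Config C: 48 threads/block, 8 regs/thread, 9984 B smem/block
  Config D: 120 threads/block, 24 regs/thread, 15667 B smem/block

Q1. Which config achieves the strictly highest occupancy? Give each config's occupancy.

occupancies: A 27/32, B 3/64, C 27/32, D 15/16

Answer: D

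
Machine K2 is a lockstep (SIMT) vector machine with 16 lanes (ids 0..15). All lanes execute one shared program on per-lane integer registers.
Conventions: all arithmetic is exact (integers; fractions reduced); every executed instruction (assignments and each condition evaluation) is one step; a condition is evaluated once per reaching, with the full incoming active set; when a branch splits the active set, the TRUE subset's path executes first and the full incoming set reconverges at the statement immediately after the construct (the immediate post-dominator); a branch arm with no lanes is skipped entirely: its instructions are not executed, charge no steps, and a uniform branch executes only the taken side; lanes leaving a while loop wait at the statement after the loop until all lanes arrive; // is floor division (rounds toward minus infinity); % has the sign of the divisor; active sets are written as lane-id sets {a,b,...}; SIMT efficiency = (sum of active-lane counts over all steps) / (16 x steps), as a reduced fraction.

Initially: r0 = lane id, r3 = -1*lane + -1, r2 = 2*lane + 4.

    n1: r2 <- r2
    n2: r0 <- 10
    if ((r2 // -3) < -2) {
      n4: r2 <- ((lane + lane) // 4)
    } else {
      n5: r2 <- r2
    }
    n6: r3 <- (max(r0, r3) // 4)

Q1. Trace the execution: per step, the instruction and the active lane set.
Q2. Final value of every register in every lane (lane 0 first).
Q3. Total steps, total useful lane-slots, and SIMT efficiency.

step 0: r2 <- r2                     {0,1,2,3,4,5,6,7,8,9,10,11,12,13,14,15}
step 1: r0 <- 10                     {0,1,2,3,4,5,6,7,8,9,10,11,12,13,14,15}
step 2: eval ((r2 // -3) < -2)       {0,1,2,3,4,5,6,7,8,9,10,11,12,13,14,15}
step 3: r2 <- ((lane + lane) // 4)   {2,3,4,5,6,7,8,9,10,11,12,13,14,15}
step 4: r2 <- r2                     {0,1}
step 5: r3 <- (max(r0, r3) // 4)     {0,1,2,3,4,5,6,7,8,9,10,11,12,13,14,15}

Answer: 6 steps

r0: 10,10,10,10,10,10,10,10,10,10,10,10,10,10,10,10
r3: 2,2,2,2,2,2,2,2,2,2,2,2,2,2,2,2
r2: 4,6,1,1,2,2,3,3,4,4,5,5,6,6,7,7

steps = 6; useful = 80; efficiency = 80/96 = 5/6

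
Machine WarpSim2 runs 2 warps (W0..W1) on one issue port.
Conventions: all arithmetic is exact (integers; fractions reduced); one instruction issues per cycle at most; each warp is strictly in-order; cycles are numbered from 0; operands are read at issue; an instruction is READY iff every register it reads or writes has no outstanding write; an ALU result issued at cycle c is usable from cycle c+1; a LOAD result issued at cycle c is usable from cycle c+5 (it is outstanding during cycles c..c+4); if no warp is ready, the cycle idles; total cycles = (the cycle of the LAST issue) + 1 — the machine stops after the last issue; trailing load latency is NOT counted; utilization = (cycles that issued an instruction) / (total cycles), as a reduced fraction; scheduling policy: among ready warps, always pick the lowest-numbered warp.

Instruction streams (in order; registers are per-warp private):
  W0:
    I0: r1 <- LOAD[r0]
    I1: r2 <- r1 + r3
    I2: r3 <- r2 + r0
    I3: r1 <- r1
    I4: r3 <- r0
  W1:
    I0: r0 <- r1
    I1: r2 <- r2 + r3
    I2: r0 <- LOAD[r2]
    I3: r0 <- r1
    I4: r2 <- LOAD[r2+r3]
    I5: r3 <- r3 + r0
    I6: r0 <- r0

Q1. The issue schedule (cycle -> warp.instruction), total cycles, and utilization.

cycle 0: W0.I0
cycle 1: W1.I0
cycle 2: W1.I1
cycle 3: W1.I2
cycle 4: idle
cycle 5: W0.I1
cycle 6: W0.I2
cycle 7: W0.I3
cycle 8: W0.I4
cycle 9: W1.I3
cycle 10: W1.I4
cycle 11: W1.I5
cycle 12: W1.I6

Answer: 13 cycles, utilization 12/13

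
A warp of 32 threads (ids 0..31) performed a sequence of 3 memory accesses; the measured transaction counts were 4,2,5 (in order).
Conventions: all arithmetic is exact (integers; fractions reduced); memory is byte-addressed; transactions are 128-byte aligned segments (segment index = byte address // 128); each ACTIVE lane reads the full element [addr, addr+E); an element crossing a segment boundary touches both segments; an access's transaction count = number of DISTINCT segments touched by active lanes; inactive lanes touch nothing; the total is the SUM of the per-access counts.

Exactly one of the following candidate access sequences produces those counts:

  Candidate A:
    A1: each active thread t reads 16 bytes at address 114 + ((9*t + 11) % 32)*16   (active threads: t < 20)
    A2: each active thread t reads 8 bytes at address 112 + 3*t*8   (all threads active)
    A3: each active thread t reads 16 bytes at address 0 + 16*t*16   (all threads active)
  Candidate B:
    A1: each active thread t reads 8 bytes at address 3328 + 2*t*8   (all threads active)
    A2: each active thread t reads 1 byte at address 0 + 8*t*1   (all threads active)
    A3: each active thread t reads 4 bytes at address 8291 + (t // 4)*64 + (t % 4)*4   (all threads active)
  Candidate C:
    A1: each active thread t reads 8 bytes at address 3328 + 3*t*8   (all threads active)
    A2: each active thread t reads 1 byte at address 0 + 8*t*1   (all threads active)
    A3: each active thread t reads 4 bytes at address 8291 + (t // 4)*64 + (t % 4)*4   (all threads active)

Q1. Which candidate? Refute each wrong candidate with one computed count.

A: A1 gives 5 transactions, not 4
C: A1 gives 6 transactions, not 4
B: all counts match (4,2,5)

Answer: B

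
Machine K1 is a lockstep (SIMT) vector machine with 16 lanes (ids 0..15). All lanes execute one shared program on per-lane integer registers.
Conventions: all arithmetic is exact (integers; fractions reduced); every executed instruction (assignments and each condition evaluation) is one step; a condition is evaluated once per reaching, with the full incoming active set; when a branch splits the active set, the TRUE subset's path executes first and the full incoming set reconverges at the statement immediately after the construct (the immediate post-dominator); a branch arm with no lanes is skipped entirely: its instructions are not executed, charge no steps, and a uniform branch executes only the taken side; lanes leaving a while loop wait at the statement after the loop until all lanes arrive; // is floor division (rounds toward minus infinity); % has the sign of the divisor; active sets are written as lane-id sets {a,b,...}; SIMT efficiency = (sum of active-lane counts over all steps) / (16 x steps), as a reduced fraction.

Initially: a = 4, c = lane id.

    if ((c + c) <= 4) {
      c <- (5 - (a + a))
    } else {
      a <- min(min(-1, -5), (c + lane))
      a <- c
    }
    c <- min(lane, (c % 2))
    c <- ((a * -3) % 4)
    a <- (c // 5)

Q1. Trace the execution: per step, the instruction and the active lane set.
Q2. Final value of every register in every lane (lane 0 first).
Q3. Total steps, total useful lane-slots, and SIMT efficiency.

step 0: eval ((c + c) <= 4)          {0,1,2,3,4,5,6,7,8,9,10,11,12,13,14,15}
step 1: c <- (5 - (a + a))           {0,1,2}
step 2: a <- min(min(-1, -5), (c + lane)) {3,4,5,6,7,8,9,10,11,12,13,14,15}
step 3: a <- c                       {3,4,5,6,7,8,9,10,11,12,13,14,15}
step 4: c <- min(lane, (c % 2))      {0,1,2,3,4,5,6,7,8,9,10,11,12,13,14,15}
step 5: c <- ((a * -3) % 4)          {0,1,2,3,4,5,6,7,8,9,10,11,12,13,14,15}
step 6: a <- (c // 5)                {0,1,2,3,4,5,6,7,8,9,10,11,12,13,14,15}

Answer: 7 steps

a: 0,0,0,0,0,0,0,0,0,0,0,0,0,0,0,0
c: 0,0,0,3,0,1,2,3,0,1,2,3,0,1,2,3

steps = 7; useful = 93; efficiency = 93/112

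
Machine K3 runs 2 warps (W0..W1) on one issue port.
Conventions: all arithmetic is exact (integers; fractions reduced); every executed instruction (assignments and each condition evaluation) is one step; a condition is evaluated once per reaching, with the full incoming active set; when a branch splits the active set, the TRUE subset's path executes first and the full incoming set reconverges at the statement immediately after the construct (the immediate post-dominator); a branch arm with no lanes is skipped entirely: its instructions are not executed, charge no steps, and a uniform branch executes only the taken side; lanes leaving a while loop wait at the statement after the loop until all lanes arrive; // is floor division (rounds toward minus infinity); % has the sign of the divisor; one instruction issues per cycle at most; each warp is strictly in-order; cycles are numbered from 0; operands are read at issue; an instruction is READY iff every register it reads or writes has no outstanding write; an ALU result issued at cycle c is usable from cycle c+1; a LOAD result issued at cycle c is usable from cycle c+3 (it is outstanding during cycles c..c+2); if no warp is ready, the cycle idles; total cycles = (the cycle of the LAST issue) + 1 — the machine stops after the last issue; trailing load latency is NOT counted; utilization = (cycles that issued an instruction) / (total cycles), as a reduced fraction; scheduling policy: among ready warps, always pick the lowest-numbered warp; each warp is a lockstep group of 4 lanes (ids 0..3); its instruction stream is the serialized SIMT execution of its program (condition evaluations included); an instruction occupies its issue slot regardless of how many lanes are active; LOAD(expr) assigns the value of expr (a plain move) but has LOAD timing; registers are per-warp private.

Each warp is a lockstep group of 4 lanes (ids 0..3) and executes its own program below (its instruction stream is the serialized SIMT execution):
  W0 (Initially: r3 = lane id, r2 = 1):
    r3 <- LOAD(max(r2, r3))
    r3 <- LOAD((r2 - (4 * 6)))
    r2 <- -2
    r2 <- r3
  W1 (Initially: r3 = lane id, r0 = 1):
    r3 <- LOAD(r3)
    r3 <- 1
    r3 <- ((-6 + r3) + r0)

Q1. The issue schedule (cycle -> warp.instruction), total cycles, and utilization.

cycle 0: W0.I0
cycle 1: W1.I0
cycle 2: idle
cycle 3: W0.I1
cycle 4: W0.I2
cycle 5: W1.I1
cycle 6: W0.I3
cycle 7: W1.I2

Answer: 8 cycles, utilization 7/8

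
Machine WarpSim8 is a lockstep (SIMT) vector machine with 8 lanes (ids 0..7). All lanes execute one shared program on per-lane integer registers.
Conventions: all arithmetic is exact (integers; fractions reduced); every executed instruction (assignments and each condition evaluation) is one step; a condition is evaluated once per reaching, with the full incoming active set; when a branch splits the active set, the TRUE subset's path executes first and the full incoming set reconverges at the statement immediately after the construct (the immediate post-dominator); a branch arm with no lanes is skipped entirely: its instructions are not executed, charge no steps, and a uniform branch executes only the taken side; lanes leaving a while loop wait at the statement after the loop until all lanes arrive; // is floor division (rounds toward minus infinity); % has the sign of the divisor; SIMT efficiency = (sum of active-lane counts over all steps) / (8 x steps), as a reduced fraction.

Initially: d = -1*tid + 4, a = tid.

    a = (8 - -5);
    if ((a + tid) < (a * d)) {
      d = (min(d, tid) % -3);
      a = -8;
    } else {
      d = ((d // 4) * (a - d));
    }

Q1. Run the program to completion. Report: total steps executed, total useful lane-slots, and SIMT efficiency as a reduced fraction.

Answer: 5 steps, 27 useful, 27/40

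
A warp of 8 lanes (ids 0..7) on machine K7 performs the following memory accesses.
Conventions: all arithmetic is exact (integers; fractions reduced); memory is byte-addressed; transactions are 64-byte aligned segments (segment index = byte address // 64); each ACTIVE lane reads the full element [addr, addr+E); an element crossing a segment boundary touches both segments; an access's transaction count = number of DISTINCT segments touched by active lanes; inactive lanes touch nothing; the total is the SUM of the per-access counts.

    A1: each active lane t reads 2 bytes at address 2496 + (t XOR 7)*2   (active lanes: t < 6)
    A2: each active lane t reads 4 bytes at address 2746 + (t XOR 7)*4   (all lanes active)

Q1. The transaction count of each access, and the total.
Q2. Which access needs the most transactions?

A1: 1 transaction
A2: 2 transactions

Answer: 1,2; total 3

Answer: A2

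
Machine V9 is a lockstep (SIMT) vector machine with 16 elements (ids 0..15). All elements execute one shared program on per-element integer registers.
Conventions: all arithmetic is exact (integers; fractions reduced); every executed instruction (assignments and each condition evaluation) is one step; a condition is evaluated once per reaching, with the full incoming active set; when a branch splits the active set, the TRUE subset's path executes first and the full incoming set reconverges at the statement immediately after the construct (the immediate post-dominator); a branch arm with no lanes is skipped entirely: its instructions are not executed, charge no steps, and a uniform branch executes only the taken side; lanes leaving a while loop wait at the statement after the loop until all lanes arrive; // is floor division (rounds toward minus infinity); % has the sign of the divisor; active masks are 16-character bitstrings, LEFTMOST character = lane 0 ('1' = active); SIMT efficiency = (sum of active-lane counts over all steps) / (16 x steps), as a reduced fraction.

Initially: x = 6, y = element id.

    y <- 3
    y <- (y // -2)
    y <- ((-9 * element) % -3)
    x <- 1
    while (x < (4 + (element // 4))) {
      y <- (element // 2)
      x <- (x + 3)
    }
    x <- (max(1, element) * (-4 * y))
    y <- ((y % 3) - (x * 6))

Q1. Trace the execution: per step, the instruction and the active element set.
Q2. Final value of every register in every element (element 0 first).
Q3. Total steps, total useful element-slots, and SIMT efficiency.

step 0: y <- 3                       1111111111111111
step 1: y <- (y // -2)               1111111111111111
step 2: y <- ((-9 * element) % -3)   1111111111111111
step 3: x <- 1                       1111111111111111
step 4: eval (x < (4 + (element // 4))) 1111111111111111
step 5: y <- (element // 2)          1111111111111111
step 6: x <- (x + 3)                 1111111111111111
step 7: eval (x < (4 + (element // 4))) 1111111111111111
step 8: y <- (element // 2)          0000111111111111
step 9: x <- (x + 3)                 0000111111111111
step 10: eval (x < (4 + (element // 4))) 0000111111111111
step 11: x <- (max(1, element) * (-4 * y)) 1111111111111111
step 12: y <- ((y % 3) - (x * 6))     1111111111111111

Answer: 13 steps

x: 0,0,-8,-12,-32,-40,-72,-84,-128,-144,-200,-220,-288,-312,-392,-420
y: 0,0,49,73,194,242,432,504,769,865,1202,1322,1728,1872,2353,2521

steps = 13; useful = 196; efficiency = 196/208 = 49/52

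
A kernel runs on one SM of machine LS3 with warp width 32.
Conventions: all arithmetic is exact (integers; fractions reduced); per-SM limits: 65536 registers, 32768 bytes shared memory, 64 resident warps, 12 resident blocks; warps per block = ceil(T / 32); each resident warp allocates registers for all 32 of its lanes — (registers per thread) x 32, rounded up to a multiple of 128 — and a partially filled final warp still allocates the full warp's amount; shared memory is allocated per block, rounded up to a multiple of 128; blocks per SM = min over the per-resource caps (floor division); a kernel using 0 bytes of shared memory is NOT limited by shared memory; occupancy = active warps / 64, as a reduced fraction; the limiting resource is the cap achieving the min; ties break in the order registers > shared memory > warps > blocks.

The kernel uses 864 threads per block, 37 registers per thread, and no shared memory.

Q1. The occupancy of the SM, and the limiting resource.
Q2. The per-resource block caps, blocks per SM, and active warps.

Answer: occupancy 27/64, limited by registers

registers: 1 block
shared memory: no limit (kernel uses none)
warps: 2 blocks
blocks: 12 blocks

Answer: 1 block, 27 active warps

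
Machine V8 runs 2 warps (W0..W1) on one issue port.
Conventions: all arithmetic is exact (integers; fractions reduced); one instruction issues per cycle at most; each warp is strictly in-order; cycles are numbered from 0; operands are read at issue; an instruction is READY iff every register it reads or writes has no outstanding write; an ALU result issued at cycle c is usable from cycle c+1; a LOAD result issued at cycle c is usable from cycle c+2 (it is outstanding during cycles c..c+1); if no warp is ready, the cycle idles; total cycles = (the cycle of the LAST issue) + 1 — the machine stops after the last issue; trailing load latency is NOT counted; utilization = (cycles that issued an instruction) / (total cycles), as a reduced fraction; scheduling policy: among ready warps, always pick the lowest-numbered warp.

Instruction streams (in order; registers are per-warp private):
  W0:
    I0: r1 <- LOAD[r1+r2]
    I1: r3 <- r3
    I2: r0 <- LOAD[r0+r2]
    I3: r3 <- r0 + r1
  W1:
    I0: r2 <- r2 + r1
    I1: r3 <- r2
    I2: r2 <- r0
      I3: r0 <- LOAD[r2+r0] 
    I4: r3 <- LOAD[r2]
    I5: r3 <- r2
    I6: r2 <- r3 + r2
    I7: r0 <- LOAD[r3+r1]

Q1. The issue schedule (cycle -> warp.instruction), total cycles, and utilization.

cycle 0: W0.I0
cycle 1: W0.I1
cycle 2: W0.I2
cycle 3: W1.I0
cycle 4: W0.I3
cycle 5: W1.I1
cycle 6: W1.I2
cycle 7: W1.I3
cycle 8: W1.I4
cycle 9: idle
cycle 10: W1.I5
cycle 11: W1.I6
cycle 12: W1.I7

Answer: 13 cycles, utilization 12/13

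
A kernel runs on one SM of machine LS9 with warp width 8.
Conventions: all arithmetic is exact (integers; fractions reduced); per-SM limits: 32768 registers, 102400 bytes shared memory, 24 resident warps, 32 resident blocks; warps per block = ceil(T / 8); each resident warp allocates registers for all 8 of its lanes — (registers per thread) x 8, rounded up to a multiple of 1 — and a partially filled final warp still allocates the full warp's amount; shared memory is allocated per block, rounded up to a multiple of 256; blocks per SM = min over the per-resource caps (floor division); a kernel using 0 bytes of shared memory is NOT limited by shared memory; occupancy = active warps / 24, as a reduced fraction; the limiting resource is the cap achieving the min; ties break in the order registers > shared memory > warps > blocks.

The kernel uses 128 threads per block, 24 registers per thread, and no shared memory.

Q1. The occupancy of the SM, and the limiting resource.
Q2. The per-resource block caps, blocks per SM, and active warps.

Answer: occupancy 2/3, limited by warps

registers: 10 blocks
shared memory: no limit (kernel uses none)
warps: 1 block
blocks: 32 blocks

Answer: 1 block, 16 active warps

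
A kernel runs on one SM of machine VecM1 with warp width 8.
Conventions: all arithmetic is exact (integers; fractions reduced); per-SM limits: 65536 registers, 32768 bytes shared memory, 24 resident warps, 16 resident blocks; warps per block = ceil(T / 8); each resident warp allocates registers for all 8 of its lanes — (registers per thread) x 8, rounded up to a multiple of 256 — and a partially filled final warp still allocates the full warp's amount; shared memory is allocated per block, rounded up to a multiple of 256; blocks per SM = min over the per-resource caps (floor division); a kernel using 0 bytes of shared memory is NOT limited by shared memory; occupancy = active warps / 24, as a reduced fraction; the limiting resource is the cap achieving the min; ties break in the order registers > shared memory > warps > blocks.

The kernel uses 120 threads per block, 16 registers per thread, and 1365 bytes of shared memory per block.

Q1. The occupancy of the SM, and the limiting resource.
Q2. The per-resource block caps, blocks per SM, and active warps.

Answer: occupancy 5/8, limited by warps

registers: 17 blocks
shared memory: 21 blocks
warps: 1 block
blocks: 16 blocks

Answer: 1 block, 15 active warps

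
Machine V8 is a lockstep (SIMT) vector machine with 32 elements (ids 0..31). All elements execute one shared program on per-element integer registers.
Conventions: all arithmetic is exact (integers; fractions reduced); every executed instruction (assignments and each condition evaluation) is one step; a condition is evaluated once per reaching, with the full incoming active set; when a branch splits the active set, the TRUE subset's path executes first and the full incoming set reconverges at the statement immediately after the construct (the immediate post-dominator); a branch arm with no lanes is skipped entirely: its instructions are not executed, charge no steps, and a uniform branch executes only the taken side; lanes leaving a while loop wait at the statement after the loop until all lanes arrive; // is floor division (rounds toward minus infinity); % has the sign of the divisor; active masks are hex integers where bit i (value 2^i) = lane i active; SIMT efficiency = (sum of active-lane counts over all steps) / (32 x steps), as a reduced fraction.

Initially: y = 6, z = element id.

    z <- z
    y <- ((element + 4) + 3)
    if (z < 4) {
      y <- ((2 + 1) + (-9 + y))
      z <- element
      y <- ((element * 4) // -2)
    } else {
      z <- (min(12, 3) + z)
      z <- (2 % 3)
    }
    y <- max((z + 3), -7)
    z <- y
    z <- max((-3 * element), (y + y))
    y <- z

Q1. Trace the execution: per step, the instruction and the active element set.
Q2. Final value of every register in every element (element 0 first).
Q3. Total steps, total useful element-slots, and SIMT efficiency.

step 0: z <- z                       0xffffffff
step 1: y <- ((element + 4) + 3)     0xffffffff
step 2: eval (z < 4)                 0xffffffff
step 3: y <- ((2 + 1) + (-9 + y))    0x0000000f
step 4: z <- element                 0x0000000f
step 5: y <- ((element * 4) // -2)   0x0000000f
step 6: z <- (min(12, 3) + z)        0xfffffff0
step 7: z <- (2 % 3)                 0xfffffff0
step 8: y <- max((z + 3), -7)        0xffffffff
step 9: z <- y                       0xffffffff
step 10: z <- max((-3 * element), (y + y)) 0xffffffff
step 11: y <- z                       0xffffffff

Answer: 12 steps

y: 6,8,10,12,10,10,10,10,10,10,10,10,10,10,10,10,10,10,10,10,10,10,10,10,10,10,10,10,10,10,10,10
z: 6,8,10,12,10,10,10,10,10,10,10,10,10,10,10,10,10,10,10,10,10,10,10,10,10,10,10,10,10,10,10,10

steps = 12; useful = 292; efficiency = 292/384 = 73/96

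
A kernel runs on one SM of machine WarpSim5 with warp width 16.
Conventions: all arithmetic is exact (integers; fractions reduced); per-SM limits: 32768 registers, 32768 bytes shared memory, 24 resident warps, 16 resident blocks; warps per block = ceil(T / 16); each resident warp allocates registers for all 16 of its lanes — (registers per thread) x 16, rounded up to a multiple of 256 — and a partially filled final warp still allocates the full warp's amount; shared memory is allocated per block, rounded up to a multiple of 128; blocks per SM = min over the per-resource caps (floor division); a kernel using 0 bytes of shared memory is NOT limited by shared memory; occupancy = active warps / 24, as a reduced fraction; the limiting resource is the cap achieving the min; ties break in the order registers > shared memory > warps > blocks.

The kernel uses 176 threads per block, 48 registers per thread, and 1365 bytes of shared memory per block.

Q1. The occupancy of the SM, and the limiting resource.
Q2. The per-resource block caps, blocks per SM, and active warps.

Answer: occupancy 11/12, limited by warps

registers: 3 blocks
shared memory: 23 blocks
warps: 2 blocks
blocks: 16 blocks

Answer: 2 blocks, 22 active warps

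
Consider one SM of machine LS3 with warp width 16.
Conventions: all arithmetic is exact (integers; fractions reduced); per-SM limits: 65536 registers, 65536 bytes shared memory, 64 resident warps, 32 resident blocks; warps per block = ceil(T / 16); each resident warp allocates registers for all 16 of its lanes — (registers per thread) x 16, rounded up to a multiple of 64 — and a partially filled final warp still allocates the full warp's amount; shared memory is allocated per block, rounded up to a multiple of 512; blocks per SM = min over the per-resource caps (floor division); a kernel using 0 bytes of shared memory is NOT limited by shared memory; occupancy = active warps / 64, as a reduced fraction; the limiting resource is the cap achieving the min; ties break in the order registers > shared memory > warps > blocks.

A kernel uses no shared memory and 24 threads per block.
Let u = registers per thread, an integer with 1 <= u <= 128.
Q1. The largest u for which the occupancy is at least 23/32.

Answer: u = 88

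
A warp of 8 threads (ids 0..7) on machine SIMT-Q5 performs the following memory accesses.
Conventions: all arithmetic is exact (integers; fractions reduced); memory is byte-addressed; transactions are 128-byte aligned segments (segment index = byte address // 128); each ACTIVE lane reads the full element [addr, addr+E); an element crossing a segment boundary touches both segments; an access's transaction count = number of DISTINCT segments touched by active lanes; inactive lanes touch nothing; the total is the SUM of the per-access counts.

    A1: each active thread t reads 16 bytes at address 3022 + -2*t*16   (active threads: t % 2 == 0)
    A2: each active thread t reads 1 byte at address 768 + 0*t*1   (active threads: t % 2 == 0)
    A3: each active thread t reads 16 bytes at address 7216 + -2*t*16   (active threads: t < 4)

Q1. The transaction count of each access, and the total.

A1: 2 transactions
A2: 1 transaction
A3: 2 transactions

Answer: 2,1,2; total 5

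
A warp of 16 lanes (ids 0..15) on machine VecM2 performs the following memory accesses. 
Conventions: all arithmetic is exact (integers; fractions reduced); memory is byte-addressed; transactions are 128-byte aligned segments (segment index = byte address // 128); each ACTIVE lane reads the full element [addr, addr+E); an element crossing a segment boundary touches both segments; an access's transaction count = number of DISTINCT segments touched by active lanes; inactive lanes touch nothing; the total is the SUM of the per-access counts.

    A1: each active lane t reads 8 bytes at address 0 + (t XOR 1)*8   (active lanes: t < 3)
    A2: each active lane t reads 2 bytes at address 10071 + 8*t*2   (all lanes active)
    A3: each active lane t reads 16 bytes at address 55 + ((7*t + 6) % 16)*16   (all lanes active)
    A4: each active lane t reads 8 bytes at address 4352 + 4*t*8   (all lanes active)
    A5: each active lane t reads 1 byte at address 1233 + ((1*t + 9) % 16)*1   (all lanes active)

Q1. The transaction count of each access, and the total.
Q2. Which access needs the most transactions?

A1: 1 transaction
A2: 3 transactions
A3: 3 transactions
A4: 4 transactions
A5: 1 transaction

Answer: 1,3,3,4,1; total 12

Answer: A4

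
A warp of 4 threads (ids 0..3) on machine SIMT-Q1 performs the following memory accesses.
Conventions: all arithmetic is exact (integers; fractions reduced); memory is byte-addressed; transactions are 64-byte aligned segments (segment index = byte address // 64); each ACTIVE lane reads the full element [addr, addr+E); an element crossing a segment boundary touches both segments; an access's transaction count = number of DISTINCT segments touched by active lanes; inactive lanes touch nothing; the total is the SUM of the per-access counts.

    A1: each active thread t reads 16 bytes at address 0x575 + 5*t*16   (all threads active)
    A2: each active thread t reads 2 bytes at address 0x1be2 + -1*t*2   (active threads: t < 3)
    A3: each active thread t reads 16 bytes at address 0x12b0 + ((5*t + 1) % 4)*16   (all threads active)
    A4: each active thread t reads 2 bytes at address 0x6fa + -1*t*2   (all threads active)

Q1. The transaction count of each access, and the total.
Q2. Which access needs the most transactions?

A1: 5 transactions
A2: 1 transaction
A3: 2 transactions
A4: 1 transaction

Answer: 5,1,2,1; total 9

Answer: A1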